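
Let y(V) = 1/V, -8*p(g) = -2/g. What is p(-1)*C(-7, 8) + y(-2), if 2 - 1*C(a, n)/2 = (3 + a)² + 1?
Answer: 7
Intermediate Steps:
p(g) = 1/(4*g) (p(g) = -(-1)/(4*g) = 1/(4*g))
C(a, n) = 2 - 2*(3 + a)² (C(a, n) = 4 - 2*((3 + a)² + 1) = 4 - 2*(1 + (3 + a)²) = 4 + (-2 - 2*(3 + a)²) = 2 - 2*(3 + a)²)
p(-1)*C(-7, 8) + y(-2) = ((¼)/(-1))*(2 - 2*(3 - 7)²) + 1/(-2) = ((¼)*(-1))*(2 - 2*(-4)²) - ½ = -(2 - 2*16)/4 - ½ = -(2 - 32)/4 - ½ = -¼*(-30) - ½ = 15/2 - ½ = 7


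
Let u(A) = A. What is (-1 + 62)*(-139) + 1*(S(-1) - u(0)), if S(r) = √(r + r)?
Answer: -8479 + I*√2 ≈ -8479.0 + 1.4142*I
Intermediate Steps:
S(r) = √2*√r (S(r) = √(2*r) = √2*√r)
(-1 + 62)*(-139) + 1*(S(-1) - u(0)) = (-1 + 62)*(-139) + 1*(√2*√(-1) - 1*0) = 61*(-139) + 1*(√2*I + 0) = -8479 + 1*(I*√2 + 0) = -8479 + 1*(I*√2) = -8479 + I*√2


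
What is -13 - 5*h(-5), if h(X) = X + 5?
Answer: -13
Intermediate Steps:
h(X) = 5 + X
-13 - 5*h(-5) = -13 - 5*(5 - 5) = -13 - 5*0 = -13 + 0 = -13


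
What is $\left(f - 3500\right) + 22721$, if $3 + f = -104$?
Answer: $19114$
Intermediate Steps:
$f = -107$ ($f = -3 - 104 = -107$)
$\left(f - 3500\right) + 22721 = \left(-107 - 3500\right) + 22721 = -3607 + 22721 = 19114$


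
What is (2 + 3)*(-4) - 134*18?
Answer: -2432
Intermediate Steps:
(2 + 3)*(-4) - 134*18 = 5*(-4) - 2412 = -20 - 2412 = -2432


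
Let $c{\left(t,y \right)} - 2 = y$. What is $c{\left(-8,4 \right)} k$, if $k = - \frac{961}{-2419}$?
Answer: $\frac{5766}{2419} \approx 2.3836$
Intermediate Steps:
$k = \frac{961}{2419}$ ($k = \left(-961\right) \left(- \frac{1}{2419}\right) = \frac{961}{2419} \approx 0.39727$)
$c{\left(t,y \right)} = 2 + y$
$c{\left(-8,4 \right)} k = \left(2 + 4\right) \frac{961}{2419} = 6 \cdot \frac{961}{2419} = \frac{5766}{2419}$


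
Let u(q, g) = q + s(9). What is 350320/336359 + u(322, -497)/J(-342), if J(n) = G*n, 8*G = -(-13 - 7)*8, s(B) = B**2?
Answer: 2260636123/2300695560 ≈ 0.98259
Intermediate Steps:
G = 20 (G = (-(-13 - 7)*8)/8 = (-(-20)*8)/8 = (-1*(-160))/8 = (1/8)*160 = 20)
u(q, g) = 81 + q (u(q, g) = q + 9**2 = q + 81 = 81 + q)
J(n) = 20*n
350320/336359 + u(322, -497)/J(-342) = 350320/336359 + (81 + 322)/((20*(-342))) = 350320*(1/336359) + 403/(-6840) = 350320/336359 + 403*(-1/6840) = 350320/336359 - 403/6840 = 2260636123/2300695560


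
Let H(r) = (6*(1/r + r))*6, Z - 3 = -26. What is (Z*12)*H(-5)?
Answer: 258336/5 ≈ 51667.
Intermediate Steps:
Z = -23 (Z = 3 - 26 = -23)
H(r) = 36*r + 36/r (H(r) = (6*(r + 1/r))*6 = (6*r + 6/r)*6 = 36*r + 36/r)
(Z*12)*H(-5) = (-23*12)*(36*(-5) + 36/(-5)) = -276*(-180 + 36*(-⅕)) = -276*(-180 - 36/5) = -276*(-936/5) = 258336/5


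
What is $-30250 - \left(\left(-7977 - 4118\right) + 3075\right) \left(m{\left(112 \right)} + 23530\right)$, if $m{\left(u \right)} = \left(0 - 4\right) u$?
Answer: $208169390$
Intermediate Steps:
$m{\left(u \right)} = - 4 u$
$-30250 - \left(\left(-7977 - 4118\right) + 3075\right) \left(m{\left(112 \right)} + 23530\right) = -30250 - \left(\left(-7977 - 4118\right) + 3075\right) \left(\left(-4\right) 112 + 23530\right) = -30250 - \left(-12095 + 3075\right) \left(-448 + 23530\right) = -30250 - \left(-9020\right) 23082 = -30250 - -208199640 = -30250 + 208199640 = 208169390$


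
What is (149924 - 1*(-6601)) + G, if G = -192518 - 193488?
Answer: -229481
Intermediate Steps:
G = -386006
(149924 - 1*(-6601)) + G = (149924 - 1*(-6601)) - 386006 = (149924 + 6601) - 386006 = 156525 - 386006 = -229481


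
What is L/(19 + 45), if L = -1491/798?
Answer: -71/2432 ≈ -0.029194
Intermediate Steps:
L = -71/38 (L = -1491*1/798 = -71/38 ≈ -1.8684)
L/(19 + 45) = -71/38/(19 + 45) = -71/38/64 = (1/64)*(-71/38) = -71/2432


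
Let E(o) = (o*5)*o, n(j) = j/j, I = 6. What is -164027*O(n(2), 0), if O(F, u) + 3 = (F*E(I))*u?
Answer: 492081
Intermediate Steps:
n(j) = 1
E(o) = 5*o**2 (E(o) = (5*o)*o = 5*o**2)
O(F, u) = -3 + 180*F*u (O(F, u) = -3 + (F*(5*6**2))*u = -3 + (F*(5*36))*u = -3 + (F*180)*u = -3 + (180*F)*u = -3 + 180*F*u)
-164027*O(n(2), 0) = -164027*(-3 + 180*1*0) = -164027*(-3 + 0) = -164027*(-3) = 492081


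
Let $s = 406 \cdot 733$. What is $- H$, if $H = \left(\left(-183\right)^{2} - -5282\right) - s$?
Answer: $258827$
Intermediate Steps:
$s = 297598$
$H = -258827$ ($H = \left(\left(-183\right)^{2} - -5282\right) - 297598 = \left(33489 + 5282\right) - 297598 = 38771 - 297598 = -258827$)
$- H = \left(-1\right) \left(-258827\right) = 258827$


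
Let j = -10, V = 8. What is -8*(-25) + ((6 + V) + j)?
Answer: 204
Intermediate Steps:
-8*(-25) + ((6 + V) + j) = -8*(-25) + ((6 + 8) - 10) = 200 + (14 - 10) = 200 + 4 = 204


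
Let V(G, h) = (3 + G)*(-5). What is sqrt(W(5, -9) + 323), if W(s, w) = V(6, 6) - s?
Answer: sqrt(273) ≈ 16.523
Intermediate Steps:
V(G, h) = -15 - 5*G
W(s, w) = -45 - s (W(s, w) = (-15 - 5*6) - s = (-15 - 30) - s = -45 - s)
sqrt(W(5, -9) + 323) = sqrt((-45 - 1*5) + 323) = sqrt((-45 - 5) + 323) = sqrt(-50 + 323) = sqrt(273)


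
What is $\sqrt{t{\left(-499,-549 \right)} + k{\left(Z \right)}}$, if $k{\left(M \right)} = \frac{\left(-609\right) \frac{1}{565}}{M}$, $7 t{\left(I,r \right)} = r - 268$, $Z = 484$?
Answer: $\frac{i \sqrt{883630383265}}{87010} \approx 10.804 i$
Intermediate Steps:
$t{\left(I,r \right)} = - \frac{268}{7} + \frac{r}{7}$ ($t{\left(I,r \right)} = \frac{r - 268}{7} = \frac{-268 + r}{7} = - \frac{268}{7} + \frac{r}{7}$)
$k{\left(M \right)} = - \frac{609}{565 M}$ ($k{\left(M \right)} = \frac{\left(-609\right) \frac{1}{565}}{M} = - \frac{609}{565 M}$)
$\sqrt{t{\left(-499,-549 \right)} + k{\left(Z \right)}} = \sqrt{\left(- \frac{268}{7} + \frac{1}{7} \left(-549\right)\right) - \frac{609}{565 \cdot 484}} = \sqrt{\left(- \frac{268}{7} - \frac{549}{7}\right) - \frac{609}{273460}} = \sqrt{- \frac{817}{7} - \frac{609}{273460}} = \sqrt{- \frac{223421083}{1914220}} = \frac{i \sqrt{883630383265}}{87010}$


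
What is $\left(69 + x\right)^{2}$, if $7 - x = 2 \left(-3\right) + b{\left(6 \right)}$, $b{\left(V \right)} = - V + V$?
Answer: $6724$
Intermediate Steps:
$b{\left(V \right)} = 0$
$x = 13$ ($x = 7 - \left(2 \left(-3\right) + 0\right) = 7 - \left(-6 + 0\right) = 7 - -6 = 7 + 6 = 13$)
$\left(69 + x\right)^{2} = \left(69 + 13\right)^{2} = 82^{2} = 6724$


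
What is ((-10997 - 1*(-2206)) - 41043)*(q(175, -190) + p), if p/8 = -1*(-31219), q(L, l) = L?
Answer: -12454862118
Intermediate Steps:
p = 249752 (p = 8*(-1*(-31219)) = 8*31219 = 249752)
((-10997 - 1*(-2206)) - 41043)*(q(175, -190) + p) = ((-10997 - 1*(-2206)) - 41043)*(175 + 249752) = ((-10997 + 2206) - 41043)*249927 = (-8791 - 41043)*249927 = -49834*249927 = -12454862118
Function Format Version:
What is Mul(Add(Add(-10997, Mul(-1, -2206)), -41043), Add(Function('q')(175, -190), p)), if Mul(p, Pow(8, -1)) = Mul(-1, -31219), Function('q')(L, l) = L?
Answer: -12454862118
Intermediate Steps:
p = 249752 (p = Mul(8, Mul(-1, -31219)) = Mul(8, 31219) = 249752)
Mul(Add(Add(-10997, Mul(-1, -2206)), -41043), Add(Function('q')(175, -190), p)) = Mul(Add(Add(-10997, Mul(-1, -2206)), -41043), Add(175, 249752)) = Mul(Add(Add(-10997, 2206), -41043), 249927) = Mul(Add(-8791, -41043), 249927) = Mul(-49834, 249927) = -12454862118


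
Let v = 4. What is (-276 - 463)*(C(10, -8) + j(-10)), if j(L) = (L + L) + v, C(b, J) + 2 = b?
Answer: 5912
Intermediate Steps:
C(b, J) = -2 + b
j(L) = 4 + 2*L (j(L) = (L + L) + 4 = 2*L + 4 = 4 + 2*L)
(-276 - 463)*(C(10, -8) + j(-10)) = (-276 - 463)*((-2 + 10) + (4 + 2*(-10))) = -739*(8 + (4 - 20)) = -739*(8 - 16) = -739*(-8) = 5912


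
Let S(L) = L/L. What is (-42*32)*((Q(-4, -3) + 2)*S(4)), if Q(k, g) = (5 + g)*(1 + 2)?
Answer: -10752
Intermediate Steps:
S(L) = 1
Q(k, g) = 15 + 3*g (Q(k, g) = (5 + g)*3 = 15 + 3*g)
(-42*32)*((Q(-4, -3) + 2)*S(4)) = (-42*32)*(((15 + 3*(-3)) + 2)*1) = -1344*((15 - 9) + 2) = -1344*(6 + 2) = -10752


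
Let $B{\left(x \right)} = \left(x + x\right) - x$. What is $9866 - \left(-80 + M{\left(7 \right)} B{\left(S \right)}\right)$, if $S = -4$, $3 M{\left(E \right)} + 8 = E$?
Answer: $\frac{29834}{3} \approx 9944.7$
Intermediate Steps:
$M{\left(E \right)} = - \frac{8}{3} + \frac{E}{3}$
$B{\left(x \right)} = x$ ($B{\left(x \right)} = 2 x - x = x$)
$9866 - \left(-80 + M{\left(7 \right)} B{\left(S \right)}\right) = 9866 - \left(-80 + \left(- \frac{8}{3} + \frac{1}{3} \cdot 7\right) \left(-4\right)\right) = 9866 - \left(-80 + \left(- \frac{8}{3} + \frac{7}{3}\right) \left(-4\right)\right) = 9866 - \left(-80 - - \frac{4}{3}\right) = 9866 - \left(-80 + \frac{4}{3}\right) = 9866 - - \frac{236}{3} = 9866 + \frac{236}{3} = \frac{29834}{3}$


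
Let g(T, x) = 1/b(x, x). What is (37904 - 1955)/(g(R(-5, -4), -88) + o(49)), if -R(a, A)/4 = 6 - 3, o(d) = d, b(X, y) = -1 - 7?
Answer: 12504/17 ≈ 735.53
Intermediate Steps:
b(X, y) = -8
R(a, A) = -12 (R(a, A) = -4*(6 - 3) = -4*3 = -12)
g(T, x) = -⅛ (g(T, x) = 1/(-8) = -⅛)
(37904 - 1955)/(g(R(-5, -4), -88) + o(49)) = (37904 - 1955)/(-⅛ + 49) = 35949/(391/8) = 35949*(8/391) = 12504/17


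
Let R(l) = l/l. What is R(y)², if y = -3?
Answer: 1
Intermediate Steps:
R(l) = 1
R(y)² = 1² = 1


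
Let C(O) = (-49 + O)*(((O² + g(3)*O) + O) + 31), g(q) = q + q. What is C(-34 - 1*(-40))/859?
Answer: -4687/859 ≈ -5.4563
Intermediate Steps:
g(q) = 2*q
C(O) = (-49 + O)*(31 + O² + 7*O) (C(O) = (-49 + O)*(((O² + (2*3)*O) + O) + 31) = (-49 + O)*(((O² + 6*O) + O) + 31) = (-49 + O)*((O² + 7*O) + 31) = (-49 + O)*(31 + O² + 7*O))
C(-34 - 1*(-40))/859 = (-1519 + (-34 - 1*(-40))³ - 312*(-34 - 1*(-40)) - 42*(-34 - 1*(-40))²)/859 = (-1519 + (-34 + 40)³ - 312*(-34 + 40) - 42*(-34 + 40)²)*(1/859) = (-1519 + 6³ - 312*6 - 42*6²)*(1/859) = (-1519 + 216 - 1872 - 42*36)*(1/859) = (-1519 + 216 - 1872 - 1512)*(1/859) = -4687*1/859 = -4687/859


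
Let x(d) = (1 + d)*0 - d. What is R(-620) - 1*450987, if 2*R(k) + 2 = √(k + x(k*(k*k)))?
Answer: -450988 + 3*√6620205 ≈ -4.4327e+5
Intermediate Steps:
x(d) = -d (x(d) = 0 - d = -d)
R(k) = -1 + √(k - k³)/2 (R(k) = -1 + √(k - k*k*k)/2 = -1 + √(k - k*k²)/2 = -1 + √(k - k³)/2)
R(-620) - 1*450987 = (-1 + √(-620 - 1*(-620)³)/2) - 1*450987 = (-1 + √(-620 - 1*(-238328000))/2) - 450987 = (-1 + √(-620 + 238328000)/2) - 450987 = (-1 + √238327380/2) - 450987 = (-1 + (6*√6620205)/2) - 450987 = (-1 + 3*√6620205) - 450987 = -450988 + 3*√6620205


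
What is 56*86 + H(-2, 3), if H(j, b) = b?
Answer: 4819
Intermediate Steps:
56*86 + H(-2, 3) = 56*86 + 3 = 4816 + 3 = 4819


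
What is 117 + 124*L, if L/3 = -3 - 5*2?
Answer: -4719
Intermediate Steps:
L = -39 (L = 3*(-3 - 5*2) = 3*(-3 - 10) = 3*(-13) = -39)
117 + 124*L = 117 + 124*(-39) = 117 - 4836 = -4719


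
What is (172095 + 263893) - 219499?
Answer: 216489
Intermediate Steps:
(172095 + 263893) - 219499 = 435988 - 219499 = 216489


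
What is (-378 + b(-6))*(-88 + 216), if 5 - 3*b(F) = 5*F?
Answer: -140672/3 ≈ -46891.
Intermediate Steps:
b(F) = 5/3 - 5*F/3
(-378 + b(-6))*(-88 + 216) = (-378 + (5/3 - 5/3*(-6)))*(-88 + 216) = (-378 + (5/3 + 10))*128 = (-378 + 35/3)*128 = -1099/3*128 = -140672/3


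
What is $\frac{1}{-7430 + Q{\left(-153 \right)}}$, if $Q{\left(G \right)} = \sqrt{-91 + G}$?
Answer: $- \frac{3715}{27602572} - \frac{i \sqrt{61}}{27602572} \approx -0.00013459 - 2.8295 \cdot 10^{-7} i$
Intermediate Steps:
$\frac{1}{-7430 + Q{\left(-153 \right)}} = \frac{1}{-7430 + \sqrt{-91 - 153}} = \frac{1}{-7430 + \sqrt{-244}} = \frac{1}{-7430 + 2 i \sqrt{61}}$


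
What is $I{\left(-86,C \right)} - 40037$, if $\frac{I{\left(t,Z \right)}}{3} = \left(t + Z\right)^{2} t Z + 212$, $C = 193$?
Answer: $-570130907$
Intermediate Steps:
$I{\left(t,Z \right)} = 636 + 3 Z t \left(Z + t\right)^{2}$ ($I{\left(t,Z \right)} = 3 \left(\left(t + Z\right)^{2} t Z + 212\right) = 3 \left(\left(Z + t\right)^{2} t Z + 212\right) = 3 \left(t \left(Z + t\right)^{2} Z + 212\right) = 3 \left(Z t \left(Z + t\right)^{2} + 212\right) = 3 \left(212 + Z t \left(Z + t\right)^{2}\right) = 636 + 3 Z t \left(Z + t\right)^{2}$)
$I{\left(-86,C \right)} - 40037 = \left(636 + 3 \cdot 193 \left(-86\right) \left(193 - 86\right)^{2}\right) - 40037 = \left(636 + 3 \cdot 193 \left(-86\right) 107^{2}\right) - 40037 = \left(636 + 3 \cdot 193 \left(-86\right) 11449\right) - 40037 = \left(636 - 570091506\right) - 40037 = -570090870 - 40037 = -570130907$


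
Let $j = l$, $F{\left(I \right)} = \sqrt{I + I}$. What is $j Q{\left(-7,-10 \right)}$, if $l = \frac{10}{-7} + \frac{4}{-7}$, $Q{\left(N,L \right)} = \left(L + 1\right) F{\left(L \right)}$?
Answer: $36 i \sqrt{5} \approx 80.498 i$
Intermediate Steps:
$F{\left(I \right)} = \sqrt{2} \sqrt{I}$ ($F{\left(I \right)} = \sqrt{2 I} = \sqrt{2} \sqrt{I}$)
$Q{\left(N,L \right)} = \sqrt{2} \sqrt{L} \left(1 + L\right)$ ($Q{\left(N,L \right)} = \left(L + 1\right) \sqrt{2} \sqrt{L} = \left(1 + L\right) \sqrt{2} \sqrt{L} = \sqrt{2} \sqrt{L} \left(1 + L\right)$)
$l = -2$ ($l = 10 \left(- \frac{1}{7}\right) + 4 \left(- \frac{1}{7}\right) = - \frac{10}{7} - \frac{4}{7} = -2$)
$j = -2$
$j Q{\left(-7,-10 \right)} = - 2 \sqrt{2} \sqrt{-10} \left(1 - 10\right) = - 2 \sqrt{2} i \sqrt{10} \left(-9\right) = - 2 \left(- 18 i \sqrt{5}\right) = 36 i \sqrt{5}$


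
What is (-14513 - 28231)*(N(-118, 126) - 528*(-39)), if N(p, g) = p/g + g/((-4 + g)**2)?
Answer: -68775393234652/78141 ≈ -8.8014e+8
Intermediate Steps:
N(p, g) = g/(-4 + g)**2 + p/g (N(p, g) = p/g + g/(-4 + g)**2 = g/(-4 + g)**2 + p/g)
(-14513 - 28231)*(N(-118, 126) - 528*(-39)) = (-14513 - 28231)*((126/(-4 + 126)**2 - 118/126) - 528*(-39)) = -42744*((126/122**2 - 118*1/126) + 20592) = -42744*((126*(1/14884) - 59/63) + 20592) = -42744*((63/7442 - 59/63) + 20592) = -42744*(-435109/468846 + 20592) = -42744*9654041723/468846 = -68775393234652/78141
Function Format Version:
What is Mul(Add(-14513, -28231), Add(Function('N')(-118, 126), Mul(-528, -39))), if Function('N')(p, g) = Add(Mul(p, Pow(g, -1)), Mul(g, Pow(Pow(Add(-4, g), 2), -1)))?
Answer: Rational(-68775393234652, 78141) ≈ -8.8014e+8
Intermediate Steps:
Function('N')(p, g) = Add(Mul(g, Pow(Add(-4, g), -2)), Mul(p, Pow(g, -1))) (Function('N')(p, g) = Add(Mul(p, Pow(g, -1)), Mul(g, Pow(Add(-4, g), -2))) = Add(Mul(g, Pow(Add(-4, g), -2)), Mul(p, Pow(g, -1))))
Mul(Add(-14513, -28231), Add(Function('N')(-118, 126), Mul(-528, -39))) = Mul(Add(-14513, -28231), Add(Add(Mul(126, Pow(Add(-4, 126), -2)), Mul(-118, Pow(126, -1))), Mul(-528, -39))) = Mul(-42744, Add(Add(Mul(126, Pow(122, -2)), Mul(-118, Rational(1, 126))), 20592)) = Mul(-42744, Add(Add(Mul(126, Rational(1, 14884)), Rational(-59, 63)), 20592)) = Mul(-42744, Add(Add(Rational(63, 7442), Rational(-59, 63)), 20592)) = Mul(-42744, Add(Rational(-435109, 468846), 20592)) = Mul(-42744, Rational(9654041723, 468846)) = Rational(-68775393234652, 78141)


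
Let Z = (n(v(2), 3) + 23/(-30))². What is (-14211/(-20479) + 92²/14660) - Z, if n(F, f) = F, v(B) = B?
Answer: -3375167263/13509996300 ≈ -0.24983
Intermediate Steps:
Z = 1369/900 (Z = (2 + 23/(-30))² = (2 + 23*(-1/30))² = (2 - 23/30)² = (37/30)² = 1369/900 ≈ 1.5211)
(-14211/(-20479) + 92²/14660) - Z = (-14211/(-20479) + 92²/14660) - 1*1369/900 = (-14211*(-1/20479) + 8464*(1/14660)) - 1369/900 = (14211/20479 + 2116/3665) - 1369/900 = 95416879/75055535 - 1369/900 = -3375167263/13509996300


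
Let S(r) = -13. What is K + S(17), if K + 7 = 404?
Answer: 384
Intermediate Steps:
K = 397 (K = -7 + 404 = 397)
K + S(17) = 397 - 13 = 384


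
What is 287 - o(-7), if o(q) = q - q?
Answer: 287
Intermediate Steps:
o(q) = 0
287 - o(-7) = 287 - 1*0 = 287 + 0 = 287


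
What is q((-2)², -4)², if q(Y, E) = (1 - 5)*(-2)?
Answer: 64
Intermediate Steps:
q(Y, E) = 8 (q(Y, E) = -4*(-2) = 8)
q((-2)², -4)² = 8² = 64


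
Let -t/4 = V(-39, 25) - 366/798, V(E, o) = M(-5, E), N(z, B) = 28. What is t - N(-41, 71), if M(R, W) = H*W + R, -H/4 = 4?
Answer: -332788/133 ≈ -2502.2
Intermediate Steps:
H = -16 (H = -4*4 = -16)
M(R, W) = R - 16*W (M(R, W) = -16*W + R = R - 16*W)
V(E, o) = -5 - 16*E
t = -329064/133 (t = -4*((-5 - 16*(-39)) - 366/798) = -4*((-5 + 624) - 366/798) = -4*(619 - 1*61/133) = -4*(619 - 61/133) = -4*82266/133 = -329064/133 ≈ -2474.2)
t - N(-41, 71) = -329064/133 - 1*28 = -329064/133 - 28 = -332788/133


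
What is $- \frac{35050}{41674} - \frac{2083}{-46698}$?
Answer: $- \frac{774978979}{973046226} \approx -0.79645$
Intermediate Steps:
$- \frac{35050}{41674} - \frac{2083}{-46698} = \left(-35050\right) \frac{1}{41674} - - \frac{2083}{46698} = - \frac{17525}{20837} + \frac{2083}{46698} = - \frac{774978979}{973046226}$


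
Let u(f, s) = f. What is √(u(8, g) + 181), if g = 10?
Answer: 3*√21 ≈ 13.748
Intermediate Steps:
√(u(8, g) + 181) = √(8 + 181) = √189 = 3*√21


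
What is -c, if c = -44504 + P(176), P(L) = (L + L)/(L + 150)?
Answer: 7253976/163 ≈ 44503.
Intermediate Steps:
P(L) = 2*L/(150 + L) (P(L) = (2*L)/(150 + L) = 2*L/(150 + L))
c = -7253976/163 (c = -44504 + 2*176/(150 + 176) = -44504 + 2*176/326 = -44504 + 2*176*(1/326) = -44504 + 176/163 = -7253976/163 ≈ -44503.)
-c = -1*(-7253976/163) = 7253976/163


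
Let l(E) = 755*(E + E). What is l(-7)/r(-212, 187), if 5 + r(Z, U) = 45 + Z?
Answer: 5285/86 ≈ 61.453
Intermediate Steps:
r(Z, U) = 40 + Z (r(Z, U) = -5 + (45 + Z) = 40 + Z)
l(E) = 1510*E (l(E) = 755*(2*E) = 1510*E)
l(-7)/r(-212, 187) = (1510*(-7))/(40 - 212) = -10570/(-172) = -10570*(-1/172) = 5285/86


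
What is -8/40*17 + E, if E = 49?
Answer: 228/5 ≈ 45.600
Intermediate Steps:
-8/40*17 + E = -8/40*17 + 49 = -8*1/40*17 + 49 = -⅕*17 + 49 = -17/5 + 49 = 228/5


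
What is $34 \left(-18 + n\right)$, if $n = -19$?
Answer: $-1258$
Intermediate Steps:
$34 \left(-18 + n\right) = 34 \left(-18 - 19\right) = 34 \left(-37\right) = -1258$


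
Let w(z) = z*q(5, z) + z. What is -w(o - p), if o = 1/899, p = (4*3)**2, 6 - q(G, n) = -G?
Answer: 1553460/899 ≈ 1728.0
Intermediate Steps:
q(G, n) = 6 + G (q(G, n) = 6 - (-1)*G = 6 + G)
p = 144 (p = 12**2 = 144)
o = 1/899 ≈ 0.0011123
w(z) = 12*z (w(z) = z*(6 + 5) + z = z*11 + z = 11*z + z = 12*z)
-w(o - p) = -12*(1/899 - 1*144) = -12*(1/899 - 144) = -12*(-129455)/899 = -1*(-1553460/899) = 1553460/899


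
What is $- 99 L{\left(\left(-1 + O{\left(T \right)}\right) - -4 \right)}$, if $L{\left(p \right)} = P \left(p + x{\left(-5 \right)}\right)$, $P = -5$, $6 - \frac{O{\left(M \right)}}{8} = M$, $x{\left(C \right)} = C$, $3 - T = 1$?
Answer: $14850$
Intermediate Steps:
$T = 2$ ($T = 3 - 1 = 2$)
$O{\left(M \right)} = 48 - 8 M$
$L{\left(p \right)} = 25 - 5 p$ ($L{\left(p \right)} = - 5 \left(p - 5\right) = - 5 \left(-5 + p\right) = 25 - 5 p$)
$- 99 L{\left(\left(-1 + O{\left(T \right)}\right) - -4 \right)} = - 99 \left(25 - 5 \left(\left(-1 + \left(48 - 16\right)\right) - -4\right)\right) = - 99 \left(25 - 5 \left(\left(-1 + \left(48 - 16\right)\right) + 4\right)\right) = - 99 \left(25 - 5 \left(\left(-1 + 32\right) + 4\right)\right) = - 99 \left(25 - 5 \left(31 + 4\right)\right) = - 99 \left(25 - 175\right) = \left(-99\right) \left(-150\right) = 14850$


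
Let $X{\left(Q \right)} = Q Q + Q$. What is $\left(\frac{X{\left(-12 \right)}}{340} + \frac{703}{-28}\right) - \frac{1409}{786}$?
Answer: $- \frac{24797293}{935340} \approx -26.512$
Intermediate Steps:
$X{\left(Q \right)} = Q + Q^{2}$ ($X{\left(Q \right)} = Q^{2} + Q = Q + Q^{2}$)
$\left(\frac{X{\left(-12 \right)}}{340} + \frac{703}{-28}\right) - \frac{1409}{786} = \left(\frac{\left(-12\right) \left(1 - 12\right)}{340} + \frac{703}{-28}\right) - \frac{1409}{786} = \left(\left(-12\right) \left(-11\right) \frac{1}{340} + 703 \left(- \frac{1}{28}\right)\right) - \frac{1409}{786} = \left(132 \cdot \frac{1}{340} - \frac{703}{28}\right) - \frac{1409}{786} = \left(\frac{33}{85} - \frac{703}{28}\right) - \frac{1409}{786} = - \frac{58831}{2380} - \frac{1409}{786} = - \frac{24797293}{935340}$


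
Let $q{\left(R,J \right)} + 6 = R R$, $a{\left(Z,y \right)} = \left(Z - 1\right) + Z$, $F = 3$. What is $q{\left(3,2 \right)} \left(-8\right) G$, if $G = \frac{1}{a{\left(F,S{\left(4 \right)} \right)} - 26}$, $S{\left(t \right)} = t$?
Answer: $\frac{8}{7} \approx 1.1429$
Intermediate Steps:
$a{\left(Z,y \right)} = -1 + 2 Z$ ($a{\left(Z,y \right)} = \left(-1 + Z\right) + Z = -1 + 2 Z$)
$q{\left(R,J \right)} = -6 + R^{2}$ ($q{\left(R,J \right)} = -6 + R R = -6 + R^{2}$)
$G = - \frac{1}{21}$ ($G = \frac{1}{\left(-1 + 2 \cdot 3\right) - 26} = \frac{1}{\left(-1 + 6\right) - 26} = \frac{1}{5 - 26} = \frac{1}{-21} = - \frac{1}{21} \approx -0.047619$)
$q{\left(3,2 \right)} \left(-8\right) G = \left(-6 + 3^{2}\right) \left(-8\right) \left(- \frac{1}{21}\right) = \left(-6 + 9\right) \left(-8\right) \left(- \frac{1}{21}\right) = 3 \left(-8\right) \left(- \frac{1}{21}\right) = \left(-24\right) \left(- \frac{1}{21}\right) = \frac{8}{7}$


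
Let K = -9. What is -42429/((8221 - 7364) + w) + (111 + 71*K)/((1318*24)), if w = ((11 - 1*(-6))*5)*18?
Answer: -27986968/1573033 ≈ -17.792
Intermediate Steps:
w = 1530 (w = ((11 + 6)*5)*18 = (17*5)*18 = 85*18 = 1530)
-42429/((8221 - 7364) + w) + (111 + 71*K)/((1318*24)) = -42429/((8221 - 7364) + 1530) + (111 + 71*(-9))/((1318*24)) = -42429/(857 + 1530) + (111 - 639)/31632 = -42429/2387 - 528*1/31632 = -42429*1/2387 - 11/659 = -42429/2387 - 11/659 = -27986968/1573033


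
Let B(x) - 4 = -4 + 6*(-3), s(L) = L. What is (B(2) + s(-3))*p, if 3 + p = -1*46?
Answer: 1029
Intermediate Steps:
p = -49 (p = -3 - 1*46 = -3 - 46 = -49)
B(x) = -18 (B(x) = 4 + (-4 + 6*(-3)) = 4 + (-4 - 18) = 4 - 22 = -18)
(B(2) + s(-3))*p = (-18 - 3)*(-49) = -21*(-49) = 1029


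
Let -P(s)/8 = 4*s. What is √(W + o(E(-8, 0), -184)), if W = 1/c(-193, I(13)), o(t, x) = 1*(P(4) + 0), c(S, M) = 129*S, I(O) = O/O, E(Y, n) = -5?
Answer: I*√79342182849/24897 ≈ 11.314*I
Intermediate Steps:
P(s) = -32*s
I(O) = 1
o(t, x) = -128 (o(t, x) = 1*(-32*4 + 0) = 1*(-128 + 0) = 1*(-128) = -128)
W = -1/24897 (W = 1/(129*(-193)) = 1/(-24897) = -1/24897 ≈ -4.0165e-5)
√(W + o(E(-8, 0), -184)) = √(-1/24897 - 128) = √(-3186817/24897) = I*√79342182849/24897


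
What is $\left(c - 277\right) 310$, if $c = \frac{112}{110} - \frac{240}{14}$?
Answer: $- \frac{6996886}{77} \approx -90869.0$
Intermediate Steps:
$c = - \frac{6208}{385}$ ($c = 112 \cdot \frac{1}{110} - \frac{120}{7} = \frac{56}{55} - \frac{120}{7} = - \frac{6208}{385} \approx -16.125$)
$\left(c - 277\right) 310 = \left(- \frac{6208}{385} - 277\right) 310 = \left(- \frac{112853}{385}\right) 310 = - \frac{6996886}{77}$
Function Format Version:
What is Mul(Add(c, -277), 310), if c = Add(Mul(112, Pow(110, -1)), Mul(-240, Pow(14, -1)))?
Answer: Rational(-6996886, 77) ≈ -90869.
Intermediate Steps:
c = Rational(-6208, 385) (c = Add(Mul(112, Rational(1, 110)), Mul(-240, Rational(1, 14))) = Add(Rational(56, 55), Rational(-120, 7)) = Rational(-6208, 385) ≈ -16.125)
Mul(Add(c, -277), 310) = Mul(Add(Rational(-6208, 385), -277), 310) = Mul(Rational(-112853, 385), 310) = Rational(-6996886, 77)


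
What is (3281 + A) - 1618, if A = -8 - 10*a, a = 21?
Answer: 1445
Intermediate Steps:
A = -218 (A = -8 - 10*21 = -8 - 210 = -218)
(3281 + A) - 1618 = (3281 - 218) - 1618 = 3063 - 1618 = 1445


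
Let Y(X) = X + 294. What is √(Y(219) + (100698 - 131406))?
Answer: 3*I*√3355 ≈ 173.77*I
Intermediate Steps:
Y(X) = 294 + X
√(Y(219) + (100698 - 131406)) = √((294 + 219) + (100698 - 131406)) = √(513 - 30708) = √(-30195) = 3*I*√3355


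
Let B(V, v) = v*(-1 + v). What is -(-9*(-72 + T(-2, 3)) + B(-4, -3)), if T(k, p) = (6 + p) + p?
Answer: -552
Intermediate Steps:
T(k, p) = 6 + 2*p
-(-9*(-72 + T(-2, 3)) + B(-4, -3)) = -(-9*(-72 + (6 + 2*3)) - 3*(-1 - 3)) = -(-9*(-72 + (6 + 6)) - 3*(-4)) = -(-9*(-72 + 12) + 12) = -(-9*(-60) + 12) = -(540 + 12) = -1*552 = -552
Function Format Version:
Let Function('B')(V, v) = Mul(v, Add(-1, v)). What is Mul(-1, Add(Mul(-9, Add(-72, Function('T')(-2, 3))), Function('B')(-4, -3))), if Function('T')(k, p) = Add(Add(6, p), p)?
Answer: -552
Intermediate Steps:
Function('T')(k, p) = Add(6, Mul(2, p))
Mul(-1, Add(Mul(-9, Add(-72, Function('T')(-2, 3))), Function('B')(-4, -3))) = Mul(-1, Add(Mul(-9, Add(-72, Add(6, Mul(2, 3)))), Mul(-3, Add(-1, -3)))) = Mul(-1, Add(Mul(-9, Add(-72, Add(6, 6))), Mul(-3, -4))) = Mul(-1, Add(Mul(-9, Add(-72, 12)), 12)) = Mul(-1, Add(Mul(-9, -60), 12)) = Mul(-1, Add(540, 12)) = Mul(-1, 552) = -552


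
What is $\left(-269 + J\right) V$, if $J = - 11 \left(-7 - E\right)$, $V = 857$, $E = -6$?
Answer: $-221106$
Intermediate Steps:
$J = 11$ ($J = - 11 \left(-7 - -6\right) = - 11 \left(-7 + 6\right) = \left(-11\right) \left(-1\right) = 11$)
$\left(-269 + J\right) V = \left(-269 + 11\right) 857 = \left(-258\right) 857 = -221106$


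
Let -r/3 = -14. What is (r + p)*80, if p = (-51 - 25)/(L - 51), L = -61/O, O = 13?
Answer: 627920/181 ≈ 3469.2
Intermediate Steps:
r = 42 (r = -3*(-14) = 42)
L = -61/13 ≈ -4.6923
p = 247/181 (p = (-51 - 25)/(-61/13 - 51) = -76/(-724/13) = -76*(-13/724) = 247/181 ≈ 1.3646)
(r + p)*80 = (42 + 247/181)*80 = (7849/181)*80 = 627920/181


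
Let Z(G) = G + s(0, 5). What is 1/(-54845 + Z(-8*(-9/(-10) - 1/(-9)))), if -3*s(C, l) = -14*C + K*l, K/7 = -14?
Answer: -45/2461039 ≈ -1.8285e-5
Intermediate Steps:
K = -98 (K = 7*(-14) = -98)
s(C, l) = 14*C/3 + 98*l/3 (s(C, l) = -(-14*C - 98*l)/3 = -(-98*l - 14*C)/3 = 14*C/3 + 98*l/3)
Z(G) = 490/3 + G (Z(G) = G + ((14/3)*0 + (98/3)*5) = G + (0 + 490/3) = G + 490/3 = 490/3 + G)
1/(-54845 + Z(-8*(-9/(-10) - 1/(-9)))) = 1/(-54845 + (490/3 - 8*(-9/(-10) - 1/(-9)))) = 1/(-54845 + (490/3 - 8*(-9*(-1/10) - 1*(-1/9)))) = 1/(-54845 + (490/3 - 8*(9/10 + 1/9))) = 1/(-54845 + (490/3 - 8*91/90)) = 1/(-54845 + (490/3 - 364/45)) = 1/(-54845 + 6986/45) = 1/(-2461039/45) = -45/2461039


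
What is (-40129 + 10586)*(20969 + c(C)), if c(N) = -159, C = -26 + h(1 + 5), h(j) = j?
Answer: -614789830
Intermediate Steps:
C = -20 (C = -26 + (1 + 5) = -26 + 6 = -20)
(-40129 + 10586)*(20969 + c(C)) = (-40129 + 10586)*(20969 - 159) = -29543*20810 = -614789830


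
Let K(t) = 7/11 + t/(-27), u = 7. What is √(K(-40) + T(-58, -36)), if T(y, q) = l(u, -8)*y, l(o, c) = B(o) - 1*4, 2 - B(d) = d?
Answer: √5136879/99 ≈ 22.894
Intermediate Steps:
B(d) = 2 - d
l(o, c) = -2 - o (l(o, c) = (2 - o) - 1*4 = (2 - o) - 4 = -2 - o)
T(y, q) = -9*y (T(y, q) = (-2 - 1*7)*y = (-2 - 7)*y = -9*y)
K(t) = 7/11 - t/27 (K(t) = 7*(1/11) + t*(-1/27) = 7/11 - t/27)
√(K(-40) + T(-58, -36)) = √((7/11 - 1/27*(-40)) - 9*(-58)) = √((7/11 + 40/27) + 522) = √(629/297 + 522) = √(155663/297) = √5136879/99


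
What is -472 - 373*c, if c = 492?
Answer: -183988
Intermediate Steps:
-472 - 373*c = -472 - 373*492 = -472 - 183516 = -183988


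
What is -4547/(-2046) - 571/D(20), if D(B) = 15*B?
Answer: 32639/102300 ≈ 0.31905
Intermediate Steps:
-4547/(-2046) - 571/D(20) = -4547/(-2046) - 571/(15*20) = -4547*(-1/2046) - 571/300 = 4547/2046 - 571*1/300 = 4547/2046 - 571/300 = 32639/102300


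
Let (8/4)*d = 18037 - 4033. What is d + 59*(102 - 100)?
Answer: 7120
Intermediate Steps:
d = 7002 (d = (18037 - 4033)/2 = (½)*14004 = 7002)
d + 59*(102 - 100) = 7002 + 59*(102 - 100) = 7002 + 59*2 = 7002 + 118 = 7120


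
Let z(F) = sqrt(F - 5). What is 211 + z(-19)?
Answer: 211 + 2*I*sqrt(6) ≈ 211.0 + 4.899*I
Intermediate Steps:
z(F) = sqrt(-5 + F)
211 + z(-19) = 211 + sqrt(-5 - 19) = 211 + sqrt(-24) = 211 + 2*I*sqrt(6)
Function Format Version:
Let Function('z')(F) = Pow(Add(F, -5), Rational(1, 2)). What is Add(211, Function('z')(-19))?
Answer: Add(211, Mul(2, I, Pow(6, Rational(1, 2)))) ≈ Add(211.00, Mul(4.8990, I))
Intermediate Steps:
Function('z')(F) = Pow(Add(-5, F), Rational(1, 2))
Add(211, Function('z')(-19)) = Add(211, Pow(Add(-5, -19), Rational(1, 2))) = Add(211, Pow(-24, Rational(1, 2))) = Add(211, Mul(2, I, Pow(6, Rational(1, 2))))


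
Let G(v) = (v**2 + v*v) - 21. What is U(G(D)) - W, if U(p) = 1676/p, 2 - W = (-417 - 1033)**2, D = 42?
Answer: 7373462162/3507 ≈ 2.1025e+6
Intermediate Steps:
G(v) = -21 + 2*v**2 (G(v) = (v**2 + v**2) - 21 = 2*v**2 - 21 = -21 + 2*v**2)
W = -2102498 (W = 2 - (-417 - 1033)**2 = 2 - 1*(-1450)**2 = 2 - 1*2102500 = 2 - 2102500 = -2102498)
U(G(D)) - W = 1676/(-21 + 2*42**2) - 1*(-2102498) = 1676/(-21 + 2*1764) + 2102498 = 1676/(-21 + 3528) + 2102498 = 1676/3507 + 2102498 = 7373462162/3507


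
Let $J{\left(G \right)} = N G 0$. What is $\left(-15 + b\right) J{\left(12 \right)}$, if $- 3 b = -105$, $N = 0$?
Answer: $0$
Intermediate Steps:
$J{\left(G \right)} = 0$ ($J{\left(G \right)} = 0 G 0 = 0 \cdot 0 = 0$)
$b = 35$ ($b = \left(- \frac{1}{3}\right) \left(-105\right) = 35$)
$\left(-15 + b\right) J{\left(12 \right)} = \left(-15 + 35\right) 0 = 20 \cdot 0 = 0$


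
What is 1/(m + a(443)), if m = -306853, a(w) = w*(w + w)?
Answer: 1/85645 ≈ 1.1676e-5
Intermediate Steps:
a(w) = 2*w² (a(w) = w*(2*w) = 2*w²)
1/(m + a(443)) = 1/(-306853 + 2*443²) = 1/(-306853 + 2*196249) = 1/(-306853 + 392498) = 1/85645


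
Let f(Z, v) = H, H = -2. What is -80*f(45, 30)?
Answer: 160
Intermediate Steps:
f(Z, v) = -2
-80*f(45, 30) = -80*(-2) = 160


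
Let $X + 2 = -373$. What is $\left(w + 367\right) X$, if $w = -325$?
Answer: $-15750$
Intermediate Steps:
$X = -375$ ($X = -2 - 373 = -375$)
$\left(w + 367\right) X = \left(-325 + 367\right) \left(-375\right) = 42 \left(-375\right) = -15750$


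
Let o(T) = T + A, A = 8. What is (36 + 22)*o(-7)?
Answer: 58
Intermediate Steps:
o(T) = 8 + T (o(T) = T + 8 = 8 + T)
(36 + 22)*o(-7) = (36 + 22)*(8 - 7) = 58*1 = 58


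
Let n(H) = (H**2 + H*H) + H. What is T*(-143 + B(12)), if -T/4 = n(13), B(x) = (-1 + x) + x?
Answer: 168480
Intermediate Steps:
B(x) = -1 + 2*x
n(H) = H + 2*H**2 (n(H) = (H**2 + H**2) + H = 2*H**2 + H = H + 2*H**2)
T = -1404 (T = -52*(1 + 2*13) = -52*(1 + 26) = -52*27 = -4*351 = -1404)
T*(-143 + B(12)) = -1404*(-143 + (-1 + 2*12)) = -1404*(-143 + (-1 + 24)) = -1404*(-143 + 23) = -1404*(-120) = 168480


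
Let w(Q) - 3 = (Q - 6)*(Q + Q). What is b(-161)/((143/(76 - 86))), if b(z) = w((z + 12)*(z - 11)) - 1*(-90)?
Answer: -13132813250/143 ≈ -9.1838e+7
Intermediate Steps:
w(Q) = 3 + 2*Q*(-6 + Q) (w(Q) = 3 + (Q - 6)*(Q + Q) = 3 + (-6 + Q)*(2*Q) = 3 + 2*Q*(-6 + Q))
b(z) = 93 - 12*(-11 + z)*(12 + z) + 2*(-11 + z)²*(12 + z)² (b(z) = (3 - 12*(z + 12)*(z - 11) + 2*((z + 12)*(z - 11))²) - 1*(-90) = (3 - 12*(12 + z)*(-11 + z) + 2*((12 + z)*(-11 + z))²) + 90 = (3 - 12*(-11 + z)*(12 + z) + 2*((-11 + z)*(12 + z))²) + 90 = (3 - 12*(-11 + z)*(12 + z) + 2*((-11 + z)²*(12 + z)²)) + 90 = (3 - 12*(-11 + z)*(12 + z) + 2*(-11 + z)²*(12 + z)²) + 90 = 93 - 12*(-11 + z)*(12 + z) + 2*(-11 + z)²*(12 + z)²)
b(-161)/((143/(76 - 86))) = (1677 - 12*(-161) - 12*(-161)² + 2*(-132 - 161 + (-161)²)²)/((143/(76 - 86))) = (1677 + 1932 - 12*25921 + 2*(-132 - 161 + 25921)²)/((143/(-10))) = (1677 + 1932 - 311052 + 2*25628²)/((-⅒*143)) = (1677 + 1932 - 311052 + 2*656794384)/(-143/10) = (1677 + 1932 - 311052 + 1313588768)*(-10/143) = 1313281325*(-10/143) = -13132813250/143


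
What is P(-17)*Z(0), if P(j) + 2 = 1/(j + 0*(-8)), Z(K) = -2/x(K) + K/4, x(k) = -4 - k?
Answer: -35/34 ≈ -1.0294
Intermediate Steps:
Z(K) = -2/(-4 - K) + K/4
P(j) = -2 + 1/j (P(j) = -2 + 1/(j + 0*(-8)) = -2 + 1/(j + 0) = -2 + 1/j)
P(-17)*Z(0) = (-2 + 1/(-17))*((8 + 0*(4 + 0))/(4*(4 + 0))) = (-2 - 1/17)*((¼)*(8 + 0*4)/4) = -35*(8 + 0)/(68*4) = -35*8/(68*4) = -35/17*½ = -35/34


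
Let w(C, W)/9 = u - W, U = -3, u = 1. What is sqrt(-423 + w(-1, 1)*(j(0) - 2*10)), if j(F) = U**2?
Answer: 3*I*sqrt(47) ≈ 20.567*I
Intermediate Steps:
w(C, W) = 9 - 9*W (w(C, W) = 9*(1 - W) = 9 - 9*W)
j(F) = 9 (j(F) = (-3)**2 = 9)
sqrt(-423 + w(-1, 1)*(j(0) - 2*10)) = sqrt(-423 + (9 - 9*1)*(9 - 2*10)) = sqrt(-423 + (9 - 9)*(9 - 20)) = sqrt(-423 + 0*(-11)) = sqrt(-423 + 0) = sqrt(-423) = 3*I*sqrt(47)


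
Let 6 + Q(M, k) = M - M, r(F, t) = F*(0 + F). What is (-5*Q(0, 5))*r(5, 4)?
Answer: 750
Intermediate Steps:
r(F, t) = F² (r(F, t) = F*F = F²)
Q(M, k) = -6 (Q(M, k) = -6 + (M - M) = -6 + 0 = -6)
(-5*Q(0, 5))*r(5, 4) = -5*(-6)*5² = 30*25 = 750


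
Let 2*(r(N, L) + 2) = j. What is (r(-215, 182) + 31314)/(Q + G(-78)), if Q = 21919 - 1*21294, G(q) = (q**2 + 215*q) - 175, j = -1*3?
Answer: -62621/20472 ≈ -3.0589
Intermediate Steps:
j = -3
r(N, L) = -7/2 (r(N, L) = -2 + (1/2)*(-3) = -2 - 3/2 = -7/2)
G(q) = -175 + q**2 + 215*q
Q = 625 (Q = 21919 - 21294 = 625)
(r(-215, 182) + 31314)/(Q + G(-78)) = (-7/2 + 31314)/(625 + (-175 + (-78)**2 + 215*(-78))) = 62621/(2*(625 + (-175 + 6084 - 16770))) = 62621/(2*(625 - 10861)) = (62621/2)/(-10236) = (62621/2)*(-1/10236) = -62621/20472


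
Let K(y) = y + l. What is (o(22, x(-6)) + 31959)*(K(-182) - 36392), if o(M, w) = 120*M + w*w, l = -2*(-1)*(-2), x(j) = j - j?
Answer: -1265562222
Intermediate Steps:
x(j) = 0
l = -4 (l = 2*(-2) = -4)
o(M, w) = w² + 120*M (o(M, w) = 120*M + w² = w² + 120*M)
K(y) = -4 + y (K(y) = y - 4 = -4 + y)
(o(22, x(-6)) + 31959)*(K(-182) - 36392) = ((0² + 120*22) + 31959)*((-4 - 182) - 36392) = ((0 + 2640) + 31959)*(-186 - 36392) = (2640 + 31959)*(-36578) = 34599*(-36578) = -1265562222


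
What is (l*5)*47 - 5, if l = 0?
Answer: -5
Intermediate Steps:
(l*5)*47 - 5 = (0*5)*47 - 5 = 0*47 - 5 = 0 - 5 = -5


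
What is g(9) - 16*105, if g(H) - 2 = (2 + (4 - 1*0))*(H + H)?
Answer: -1570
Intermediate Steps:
g(H) = 2 + 12*H (g(H) = 2 + (2 + (4 - 1*0))*(H + H) = 2 + (2 + (4 + 0))*(2*H) = 2 + (2 + 4)*(2*H) = 2 + 6*(2*H) = 2 + 12*H)
g(9) - 16*105 = (2 + 12*9) - 16*105 = (2 + 108) - 1680 = 110 - 1680 = -1570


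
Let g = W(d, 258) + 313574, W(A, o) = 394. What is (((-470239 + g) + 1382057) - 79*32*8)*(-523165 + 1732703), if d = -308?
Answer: 1458173050356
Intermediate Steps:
g = 313968 (g = 394 + 313574 = 313968)
(((-470239 + g) + 1382057) - 79*32*8)*(-523165 + 1732703) = (((-470239 + 313968) + 1382057) - 79*32*8)*(-523165 + 1732703) = ((-156271 + 1382057) - 2528*8)*1209538 = (1225786 - 20224)*1209538 = 1205562*1209538 = 1458173050356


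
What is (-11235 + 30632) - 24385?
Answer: -4988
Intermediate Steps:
(-11235 + 30632) - 24385 = 19397 - 24385 = -4988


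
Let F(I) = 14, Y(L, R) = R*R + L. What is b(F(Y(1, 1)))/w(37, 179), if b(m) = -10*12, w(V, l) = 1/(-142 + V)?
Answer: 12600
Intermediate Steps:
Y(L, R) = L + R² (Y(L, R) = R² + L = L + R²)
b(m) = -120
b(F(Y(1, 1)))/w(37, 179) = -120/(1/(-142 + 37)) = -120/(1/(-105)) = -120/(-1/105) = -120*(-105) = 12600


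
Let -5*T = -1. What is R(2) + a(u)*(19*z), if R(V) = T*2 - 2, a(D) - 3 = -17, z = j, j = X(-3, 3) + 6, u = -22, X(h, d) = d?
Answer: -11978/5 ≈ -2395.6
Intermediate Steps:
T = 1/5 (T = -1/5*(-1) = 1/5 ≈ 0.20000)
j = 9 (j = 3 + 6 = 9)
z = 9
a(D) = -14 (a(D) = 3 - 17 = -14)
R(V) = -8/5 (R(V) = (1/5)*2 - 2 = 2/5 - 2 = -8/5)
R(2) + a(u)*(19*z) = -8/5 - 266*9 = -8/5 - 14*171 = -8/5 - 2394 = -11978/5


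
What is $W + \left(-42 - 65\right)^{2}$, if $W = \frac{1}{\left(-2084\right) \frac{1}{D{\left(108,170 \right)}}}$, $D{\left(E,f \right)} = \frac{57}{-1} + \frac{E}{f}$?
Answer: $\frac{2028080651}{177140} \approx 11449.0$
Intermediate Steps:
$D{\left(E,f \right)} = -57 + \frac{E}{f}$ ($D{\left(E,f \right)} = 57 \left(-1\right) + \frac{E}{f} = -57 + \frac{E}{f}$)
$W = \frac{4791}{177140}$ ($W = \frac{1}{\left(-2084\right) \frac{1}{-57 + \frac{108}{170}}} = \frac{1}{\left(-2084\right) \frac{1}{-57 + 108 \cdot \frac{1}{170}}} = \frac{1}{\left(-2084\right) \frac{1}{-57 + \frac{54}{85}}} = \frac{1}{\left(-2084\right) \frac{1}{- \frac{4791}{85}}} = \frac{1}{\left(-2084\right) \left(- \frac{85}{4791}\right)} = \frac{1}{\frac{177140}{4791}} = \frac{4791}{177140} \approx 0.027046$)
$W + \left(-42 - 65\right)^{2} = \frac{4791}{177140} + \left(-42 - 65\right)^{2} = \frac{4791}{177140} + \left(-107\right)^{2} = \frac{4791}{177140} + 11449 = \frac{2028080651}{177140}$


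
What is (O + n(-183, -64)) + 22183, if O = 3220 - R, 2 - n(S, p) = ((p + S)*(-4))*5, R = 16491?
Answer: 3974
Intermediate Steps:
n(S, p) = 2 + 20*S + 20*p (n(S, p) = 2 - (p + S)*(-4)*5 = 2 - (S + p)*(-4)*5 = 2 - (-4*S - 4*p)*5 = 2 - (-20*S - 20*p) = 2 + (20*S + 20*p) = 2 + 20*S + 20*p)
O = -13271 (O = 3220 - 1*16491 = 3220 - 16491 = -13271)
(O + n(-183, -64)) + 22183 = (-13271 + (2 + 20*(-183) + 20*(-64))) + 22183 = (-13271 + (2 - 3660 - 1280)) + 22183 = (-13271 - 4938) + 22183 = -18209 + 22183 = 3974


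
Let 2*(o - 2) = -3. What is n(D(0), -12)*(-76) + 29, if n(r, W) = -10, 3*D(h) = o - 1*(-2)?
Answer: 789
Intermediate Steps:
o = 1/2 (o = 2 + (1/2)*(-3) = 2 - 3/2 = 1/2 ≈ 0.50000)
D(h) = 5/6 (D(h) = (1/2 - 1*(-2))/3 = (1/2 + 2)/3 = (1/3)*(5/2) = 5/6)
n(D(0), -12)*(-76) + 29 = -10*(-76) + 29 = 760 + 29 = 789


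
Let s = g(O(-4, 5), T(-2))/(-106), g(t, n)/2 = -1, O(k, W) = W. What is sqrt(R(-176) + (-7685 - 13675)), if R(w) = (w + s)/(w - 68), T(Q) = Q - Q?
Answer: I*sqrt(893013417969)/6466 ≈ 146.15*I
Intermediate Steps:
T(Q) = 0
g(t, n) = -2 (g(t, n) = 2*(-1) = -2)
s = 1/53 (s = -2/(-106) = -2*(-1/106) = 1/53 ≈ 0.018868)
R(w) = (1/53 + w)/(-68 + w) (R(w) = (w + 1/53)/(w - 68) = (1/53 + w)/(-68 + w))
sqrt(R(-176) + (-7685 - 13675)) = sqrt((1/53 - 176)/(-68 - 176) + (-7685 - 13675)) = sqrt(-9327/53/(-244) - 21360) = sqrt(-1/244*(-9327/53) - 21360) = sqrt(9327/12932 - 21360) = sqrt(-276218193/12932) = I*sqrt(893013417969)/6466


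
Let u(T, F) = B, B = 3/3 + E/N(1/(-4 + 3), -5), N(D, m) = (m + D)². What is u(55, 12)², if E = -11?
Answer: 625/1296 ≈ 0.48225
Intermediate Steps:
N(D, m) = (D + m)²
B = 25/36 (B = 3/3 - 11/(1/(-4 + 3) - 5)² = 3*(⅓) - 11/(1/(-1) - 5)² = 1 - 11/(-1 - 5)² = 1 - 11/((-6)²) = 1 - 11/36 = 25/36 ≈ 0.69444)
u(T, F) = 25/36
u(55, 12)² = (25/36)² = 625/1296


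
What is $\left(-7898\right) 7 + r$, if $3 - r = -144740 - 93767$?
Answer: $183224$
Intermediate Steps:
$r = 238510$ ($r = 3 - \left(-144740 - 93767\right) = 3 - -238507 = 3 + 238507 = 238510$)
$\left(-7898\right) 7 + r = \left(-7898\right) 7 + 238510 = -55286 + 238510 = 183224$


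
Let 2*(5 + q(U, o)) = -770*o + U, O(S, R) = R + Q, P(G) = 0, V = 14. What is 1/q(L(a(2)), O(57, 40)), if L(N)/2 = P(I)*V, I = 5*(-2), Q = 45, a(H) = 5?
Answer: -1/32730 ≈ -3.0553e-5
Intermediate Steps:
I = -10
L(N) = 0 (L(N) = 2*(0*14) = 2*0 = 0)
O(S, R) = 45 + R (O(S, R) = R + 45 = 45 + R)
q(U, o) = -5 + U/2 - 385*o (q(U, o) = -5 + (-770*o + U)/2 = -5 + (U - 770*o)/2 = -5 + (U/2 - 385*o) = -5 + U/2 - 385*o)
1/q(L(a(2)), O(57, 40)) = 1/(-5 + (1/2)*0 - 385*(45 + 40)) = 1/(-5 + 0 - 385*85) = 1/(-5 + 0 - 32725) = 1/(-32730) = -1/32730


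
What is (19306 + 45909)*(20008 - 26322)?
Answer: -411767510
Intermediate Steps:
(19306 + 45909)*(20008 - 26322) = 65215*(-6314) = -411767510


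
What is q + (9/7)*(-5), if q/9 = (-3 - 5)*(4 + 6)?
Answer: -5085/7 ≈ -726.43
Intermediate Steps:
q = -720 (q = 9*((-3 - 5)*(4 + 6)) = 9*(-8*10) = 9*(-80) = -720)
q + (9/7)*(-5) = -720 + (9/7)*(-5) = -720 - 45/7 = -5085/7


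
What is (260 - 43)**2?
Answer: 47089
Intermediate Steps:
(260 - 43)**2 = 217**2 = 47089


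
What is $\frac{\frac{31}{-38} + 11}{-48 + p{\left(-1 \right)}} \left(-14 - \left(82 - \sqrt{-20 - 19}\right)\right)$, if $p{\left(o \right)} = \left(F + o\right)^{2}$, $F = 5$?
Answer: $\frac{1161}{38} - \frac{387 i \sqrt{39}}{1216} \approx 30.553 - 1.9875 i$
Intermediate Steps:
$p{\left(o \right)} = \left(5 + o\right)^{2}$
$\frac{\frac{31}{-38} + 11}{-48 + p{\left(-1 \right)}} \left(-14 - \left(82 - \sqrt{-20 - 19}\right)\right) = \frac{\frac{31}{-38} + 11}{-48 + \left(5 - 1\right)^{2}} \left(-14 - \left(82 - \sqrt{-20 - 19}\right)\right) = \frac{31 \left(- \frac{1}{38}\right) + 11}{-48 + 4^{2}} \left(-14 - \left(82 - i \sqrt{39}\right)\right) = \frac{- \frac{31}{38} + 11}{-48 + 16} \left(-14 - \left(82 - i \sqrt{39}\right)\right) = \frac{387}{38 \left(-32\right)} \left(-14 - \left(82 - i \sqrt{39}\right)\right) = \frac{387}{38} \left(- \frac{1}{32}\right) \left(-14 - \left(82 - i \sqrt{39}\right)\right) = - \frac{387 \left(-96 + i \sqrt{39}\right)}{1216} = \frac{1161}{38} - \frac{387 i \sqrt{39}}{1216}$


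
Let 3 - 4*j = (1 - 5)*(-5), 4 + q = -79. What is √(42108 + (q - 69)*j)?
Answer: √42754 ≈ 206.77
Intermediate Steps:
q = -83 (q = -4 - 79 = -83)
j = -17/4 (j = ¾ - (1 - 5)*(-5)/4 = ¾ - (-1)*(-5) = ¾ - ¼*20 = ¾ - 5 = -17/4 ≈ -4.2500)
√(42108 + (q - 69)*j) = √(42108 + (-83 - 69)*(-17/4)) = √(42108 - 152*(-17/4)) = √(42108 + 646) = √42754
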